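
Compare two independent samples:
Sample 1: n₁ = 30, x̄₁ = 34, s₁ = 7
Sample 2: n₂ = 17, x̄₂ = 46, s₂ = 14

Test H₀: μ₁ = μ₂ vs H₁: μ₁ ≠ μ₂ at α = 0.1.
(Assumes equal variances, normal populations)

Pooled variance: s²_p = [29×7² + 16×14²]/(45) = 101.2667
s_p = 10.0631
SE = s_p×√(1/n₁ + 1/n₂) = 10.0631×√(1/30 + 1/17) = 3.0549
t = (x̄₁ - x̄₂)/SE = (34 - 46)/3.0549 = -3.9281
df = 45, t-critical = ±1.679
Decision: reject H₀

Answer: t = -3.9281, reject H₀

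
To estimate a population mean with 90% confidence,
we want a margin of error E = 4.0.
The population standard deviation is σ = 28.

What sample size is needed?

Answer: n = 133

Derivation:
z_0.05 = 1.645
n = (z×σ/E)² = (1.645×28/4.0)²
n = 132.5952
Round up: n = 133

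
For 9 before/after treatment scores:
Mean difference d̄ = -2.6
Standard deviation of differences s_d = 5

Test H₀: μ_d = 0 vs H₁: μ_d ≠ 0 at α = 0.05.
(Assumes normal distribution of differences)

df = n - 1 = 8
SE = s_d/√n = 5/√9 = 1.6667
t = d̄/SE = -2.6/1.6667 = -1.5600
Critical value: t_{0.025,8} = ±2.306
p-value ≈ 0.1574
Decision: fail to reject H₀

Answer: t = -1.5600, fail to reject H₀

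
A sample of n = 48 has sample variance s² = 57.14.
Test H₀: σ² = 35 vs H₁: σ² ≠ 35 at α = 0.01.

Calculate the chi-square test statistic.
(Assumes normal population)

Answer: χ² = 76.7309, reject H₀

Derivation:
df = n - 1 = 47
χ² = (n-1)s²/σ₀² = 47×57.14/35 = 76.7309
Critical values: χ²_{0.995,47} = 25.775, χ²_{0.005,47} = 75.704
Rejection region: χ² < 25.775 or χ² > 75.704
Decision: reject H₀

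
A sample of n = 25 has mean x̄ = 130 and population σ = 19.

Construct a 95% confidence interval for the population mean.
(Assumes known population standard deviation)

Confidence level: 95%, α = 0.05
z_0.025 = 1.960
SE = σ/√n = 19/√25 = 3.8000
Margin of error = 1.960 × 3.8000 = 7.4480
CI: x̄ ± margin = 130 ± 7.4480
CI: (122.5520, 137.4480)

Answer: (122.5520, 137.4480)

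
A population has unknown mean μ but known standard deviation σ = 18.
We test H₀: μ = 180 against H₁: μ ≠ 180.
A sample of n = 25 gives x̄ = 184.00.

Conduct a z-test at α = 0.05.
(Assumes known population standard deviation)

Standard error: SE = σ/√n = 18/√25 = 3.6000
z-statistic: z = (x̄ - μ₀)/SE = (184.00 - 180)/3.6000 = 1.1111
Critical value: ±1.960
p-value = 0.2665
Decision: fail to reject H₀

Answer: z = 1.1111, fail to reject H₀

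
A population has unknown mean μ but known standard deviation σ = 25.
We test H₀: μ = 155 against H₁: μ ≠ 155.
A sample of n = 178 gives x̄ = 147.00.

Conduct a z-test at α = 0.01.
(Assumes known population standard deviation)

Answer: z = -4.2694, reject H₀

Derivation:
Standard error: SE = σ/√n = 25/√178 = 1.8738
z-statistic: z = (x̄ - μ₀)/SE = (147.00 - 155)/1.8738 = -4.2694
Critical value: ±2.576
p-value < 0.0001
Decision: reject H₀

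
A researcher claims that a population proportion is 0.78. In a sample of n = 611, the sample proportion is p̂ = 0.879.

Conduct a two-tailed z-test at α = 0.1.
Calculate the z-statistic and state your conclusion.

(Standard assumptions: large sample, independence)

H₀: p = 0.78, H₁: p ≠ 0.78
Standard error: SE = √(p₀(1-p₀)/n) = √(0.78×0.22/611) = 0.016759
z-statistic: z = (p̂ - p₀)/SE = (0.879 - 0.78)/0.016759 = 5.9073
Critical value: z_0.05 = ±1.645
p-value < 0.0001
Decision: reject H₀ at α = 0.1

Answer: z = 5.9073, reject H₀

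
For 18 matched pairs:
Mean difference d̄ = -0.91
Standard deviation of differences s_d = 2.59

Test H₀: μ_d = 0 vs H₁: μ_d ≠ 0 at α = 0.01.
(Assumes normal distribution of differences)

df = n - 1 = 17
SE = s_d/√n = 2.59/√18 = 0.6105
t = d̄/SE = -0.91/0.6105 = -1.4906
Critical value: t_{0.005,17} = ±2.898
p-value ≈ 0.1544
Decision: fail to reject H₀

Answer: t = -1.4906, fail to reject H₀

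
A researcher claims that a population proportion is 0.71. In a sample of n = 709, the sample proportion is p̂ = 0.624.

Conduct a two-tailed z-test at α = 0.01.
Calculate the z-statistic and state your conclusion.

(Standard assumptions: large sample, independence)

Answer: z = -5.0467, reject H₀

Derivation:
H₀: p = 0.71, H₁: p ≠ 0.71
Standard error: SE = √(p₀(1-p₀)/n) = √(0.71×0.29/709) = 0.017041
z-statistic: z = (p̂ - p₀)/SE = (0.624 - 0.71)/0.017041 = -5.0467
Critical value: z_0.005 = ±2.576
p-value < 0.0001
Decision: reject H₀ at α = 0.01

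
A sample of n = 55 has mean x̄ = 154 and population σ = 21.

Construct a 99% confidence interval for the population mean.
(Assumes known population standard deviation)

Confidence level: 99%, α = 0.01
z_0.005 = 2.576
SE = σ/√n = 21/√55 = 2.8316
Margin of error = 2.576 × 2.8316 = 7.2942
CI: x̄ ± margin = 154 ± 7.2942
CI: (146.7058, 161.2942)

Answer: (146.7058, 161.2942)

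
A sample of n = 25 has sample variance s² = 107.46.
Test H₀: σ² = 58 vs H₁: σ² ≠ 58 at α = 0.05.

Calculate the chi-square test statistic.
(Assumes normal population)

df = n - 1 = 24
χ² = (n-1)s²/σ₀² = 24×107.46/58 = 44.4662
Critical values: χ²_{0.975,24} = 12.401, χ²_{0.025,24} = 39.364
Rejection region: χ² < 12.401 or χ² > 39.364
Decision: reject H₀

Answer: χ² = 44.4662, reject H₀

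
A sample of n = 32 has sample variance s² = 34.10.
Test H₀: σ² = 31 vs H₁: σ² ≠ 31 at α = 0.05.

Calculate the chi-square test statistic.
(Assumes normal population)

Answer: χ² = 34.1000, fail to reject H₀

Derivation:
df = n - 1 = 31
χ² = (n-1)s²/σ₀² = 31×34.10/31 = 34.1000
Critical values: χ²_{0.975,31} = 17.539, χ²_{0.025,31} = 48.232
Rejection region: χ² < 17.539 or χ² > 48.232
Decision: fail to reject H₀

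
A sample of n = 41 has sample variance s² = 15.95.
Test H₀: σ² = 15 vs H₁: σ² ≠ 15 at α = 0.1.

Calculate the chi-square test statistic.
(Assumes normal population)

Answer: χ² = 42.5333, fail to reject H₀

Derivation:
df = n - 1 = 40
χ² = (n-1)s²/σ₀² = 40×15.95/15 = 42.5333
Critical values: χ²_{0.95,40} = 26.509, χ²_{0.05,40} = 55.758
Rejection region: χ² < 26.509 or χ² > 55.758
Decision: fail to reject H₀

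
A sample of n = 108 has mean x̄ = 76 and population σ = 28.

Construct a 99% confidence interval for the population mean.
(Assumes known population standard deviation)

Answer: (69.0595, 82.9405)

Derivation:
Confidence level: 99%, α = 0.01
z_0.005 = 2.576
SE = σ/√n = 28/√108 = 2.6943
Margin of error = 2.576 × 2.6943 = 6.9405
CI: x̄ ± margin = 76 ± 6.9405
CI: (69.0595, 82.9405)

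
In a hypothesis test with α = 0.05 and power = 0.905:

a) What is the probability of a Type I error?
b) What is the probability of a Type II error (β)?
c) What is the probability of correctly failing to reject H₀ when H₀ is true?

Answer: a) 0.05, b) 0.095, c) 0.95

Derivation:
a) Type I error probability = α = 0.05
b) Power = P(reject H₀ | H₁ true) = 1 - β = 0.905, so Type II error probability = β = 1 - Power = 0.095
c) P(fail to reject H₀ | H₀ true) = 1 - α = 0.95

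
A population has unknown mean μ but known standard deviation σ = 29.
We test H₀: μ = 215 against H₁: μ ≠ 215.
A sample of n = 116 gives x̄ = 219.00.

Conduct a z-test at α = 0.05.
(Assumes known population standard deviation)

Answer: z = 1.4856, fail to reject H₀

Derivation:
Standard error: SE = σ/√n = 29/√116 = 2.6926
z-statistic: z = (x̄ - μ₀)/SE = (219.00 - 215)/2.6926 = 1.4856
Critical value: ±1.960
p-value = 0.1374
Decision: fail to reject H₀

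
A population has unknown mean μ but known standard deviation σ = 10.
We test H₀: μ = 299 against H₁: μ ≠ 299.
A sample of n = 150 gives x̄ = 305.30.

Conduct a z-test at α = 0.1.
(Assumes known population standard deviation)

Answer: z = 7.7159, reject H₀

Derivation:
Standard error: SE = σ/√n = 10/√150 = 0.8165
z-statistic: z = (x̄ - μ₀)/SE = (305.30 - 299)/0.8165 = 7.7159
Critical value: ±1.645
p-value < 0.0001
Decision: reject H₀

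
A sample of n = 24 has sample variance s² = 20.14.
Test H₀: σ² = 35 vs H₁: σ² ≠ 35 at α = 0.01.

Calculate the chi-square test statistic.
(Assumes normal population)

df = n - 1 = 23
χ² = (n-1)s²/σ₀² = 23×20.14/35 = 13.2349
Critical values: χ²_{0.995,23} = 9.260, χ²_{0.005,23} = 44.181
Rejection region: χ² < 9.260 or χ² > 44.181
Decision: fail to reject H₀

Answer: χ² = 13.2349, fail to reject H₀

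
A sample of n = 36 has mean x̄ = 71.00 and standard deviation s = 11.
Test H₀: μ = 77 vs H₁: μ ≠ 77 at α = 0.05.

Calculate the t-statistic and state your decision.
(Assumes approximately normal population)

Answer: t = -3.2728, reject H₀

Derivation:
df = n - 1 = 35
SE = s/√n = 11/√36 = 1.8333
t = (x̄ - μ₀)/SE = (71.00 - 77)/1.8333 = -3.2728
Critical value: t_{0.025,35} = ±2.030
p-value ≈ 0.0024
Decision: reject H₀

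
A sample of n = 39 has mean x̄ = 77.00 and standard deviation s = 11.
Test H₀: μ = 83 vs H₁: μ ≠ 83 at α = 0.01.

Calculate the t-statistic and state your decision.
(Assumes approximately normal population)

df = n - 1 = 38
SE = s/√n = 11/√39 = 1.7614
t = (x̄ - μ₀)/SE = (77.00 - 83)/1.7614 = -3.4064
Critical value: t_{0.005,38} = ±2.712
p-value ≈ 0.0016
Decision: reject H₀

Answer: t = -3.4064, reject H₀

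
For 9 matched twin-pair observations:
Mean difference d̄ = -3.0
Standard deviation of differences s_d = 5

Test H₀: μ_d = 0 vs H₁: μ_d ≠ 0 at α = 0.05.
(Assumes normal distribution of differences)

df = n - 1 = 8
SE = s_d/√n = 5/√9 = 1.6667
t = d̄/SE = -3.0/1.6667 = -1.8000
Critical value: t_{0.025,8} = ±2.306
p-value ≈ 0.1096
Decision: fail to reject H₀

Answer: t = -1.8000, fail to reject H₀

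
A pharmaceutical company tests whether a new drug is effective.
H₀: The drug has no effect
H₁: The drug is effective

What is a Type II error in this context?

Type I error (α): Rejecting H₀ when H₀ is true
Type II error (β): Failing to reject H₀ when H₁ is true

Answer: Failing to detect the drug's effect when it actually works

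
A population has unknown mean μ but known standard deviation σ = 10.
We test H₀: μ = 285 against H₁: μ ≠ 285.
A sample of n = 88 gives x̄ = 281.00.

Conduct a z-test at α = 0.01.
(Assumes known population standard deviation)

Standard error: SE = σ/√n = 10/√88 = 1.0660
z-statistic: z = (x̄ - μ₀)/SE = (281.00 - 285)/1.0660 = -3.7523
Critical value: ±2.576
p-value = 0.0002
Decision: reject H₀

Answer: z = -3.7523, reject H₀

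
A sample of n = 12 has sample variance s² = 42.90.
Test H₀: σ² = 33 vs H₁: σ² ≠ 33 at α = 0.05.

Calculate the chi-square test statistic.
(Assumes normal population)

df = n - 1 = 11
χ² = (n-1)s²/σ₀² = 11×42.90/33 = 14.3000
Critical values: χ²_{0.975,11} = 3.816, χ²_{0.025,11} = 21.920
Rejection region: χ² < 3.816 or χ² > 21.920
Decision: fail to reject H₀

Answer: χ² = 14.3000, fail to reject H₀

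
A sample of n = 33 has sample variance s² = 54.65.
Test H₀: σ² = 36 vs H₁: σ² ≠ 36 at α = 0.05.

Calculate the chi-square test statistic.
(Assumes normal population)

Answer: χ² = 48.5778, fail to reject H₀

Derivation:
df = n - 1 = 32
χ² = (n-1)s²/σ₀² = 32×54.65/36 = 48.5778
Critical values: χ²_{0.975,32} = 18.291, χ²_{0.025,32} = 49.480
Rejection region: χ² < 18.291 or χ² > 49.480
Decision: fail to reject H₀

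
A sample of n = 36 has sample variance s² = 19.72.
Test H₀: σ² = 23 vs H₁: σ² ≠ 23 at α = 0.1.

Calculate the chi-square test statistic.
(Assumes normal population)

Answer: χ² = 30.0087, fail to reject H₀

Derivation:
df = n - 1 = 35
χ² = (n-1)s²/σ₀² = 35×19.72/23 = 30.0087
Critical values: χ²_{0.95,35} = 22.465, χ²_{0.05,35} = 49.802
Rejection region: χ² < 22.465 or χ² > 49.802
Decision: fail to reject H₀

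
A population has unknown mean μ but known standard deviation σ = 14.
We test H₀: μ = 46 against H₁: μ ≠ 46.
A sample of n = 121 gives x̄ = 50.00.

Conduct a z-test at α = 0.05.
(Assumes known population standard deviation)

Answer: z = 3.1429, reject H₀

Derivation:
Standard error: SE = σ/√n = 14/√121 = 1.2727
z-statistic: z = (x̄ - μ₀)/SE = (50.00 - 46)/1.2727 = 3.1429
Critical value: ±1.960
p-value = 0.0017
Decision: reject H₀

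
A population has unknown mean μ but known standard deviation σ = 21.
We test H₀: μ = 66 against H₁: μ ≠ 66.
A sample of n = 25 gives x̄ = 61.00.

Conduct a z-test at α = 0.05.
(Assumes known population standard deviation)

Standard error: SE = σ/√n = 21/√25 = 4.2000
z-statistic: z = (x̄ - μ₀)/SE = (61.00 - 66)/4.2000 = -1.1905
Critical value: ±1.960
p-value = 0.2338
Decision: fail to reject H₀

Answer: z = -1.1905, fail to reject H₀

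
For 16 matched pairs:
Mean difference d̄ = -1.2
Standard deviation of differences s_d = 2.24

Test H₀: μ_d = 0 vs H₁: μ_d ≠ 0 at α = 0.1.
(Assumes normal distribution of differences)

Answer: t = -2.1429, reject H₀

Derivation:
df = n - 1 = 15
SE = s_d/√n = 2.24/√16 = 0.5600
t = d̄/SE = -1.2/0.5600 = -2.1429
Critical value: t_{0.05,15} = ±1.753
p-value ≈ 0.0489
Decision: reject H₀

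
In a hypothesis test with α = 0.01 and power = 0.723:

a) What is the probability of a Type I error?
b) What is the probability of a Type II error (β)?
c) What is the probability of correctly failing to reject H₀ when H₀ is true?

a) Type I error probability = α = 0.01
b) Power = P(reject H₀ | H₁ true) = 1 - β = 0.723, so Type II error probability = β = 1 - Power = 0.277
c) P(fail to reject H₀ | H₀ true) = 1 - α = 0.99

Answer: a) 0.01, b) 0.277, c) 0.99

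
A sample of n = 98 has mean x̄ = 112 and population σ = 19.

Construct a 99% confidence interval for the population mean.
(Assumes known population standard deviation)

Answer: (107.0559, 116.9441)

Derivation:
Confidence level: 99%, α = 0.01
z_0.005 = 2.576
SE = σ/√n = 19/√98 = 1.9193
Margin of error = 2.576 × 1.9193 = 4.9441
CI: x̄ ± margin = 112 ± 4.9441
CI: (107.0559, 116.9441)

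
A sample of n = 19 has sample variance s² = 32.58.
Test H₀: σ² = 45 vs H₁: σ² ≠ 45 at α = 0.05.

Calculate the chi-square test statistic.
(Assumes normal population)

Answer: χ² = 13.0320, fail to reject H₀

Derivation:
df = n - 1 = 18
χ² = (n-1)s²/σ₀² = 18×32.58/45 = 13.0320
Critical values: χ²_{0.975,18} = 8.231, χ²_{0.025,18} = 31.526
Rejection region: χ² < 8.231 or χ² > 31.526
Decision: fail to reject H₀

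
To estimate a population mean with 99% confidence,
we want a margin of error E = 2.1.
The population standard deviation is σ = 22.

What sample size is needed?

Answer: n = 729

Derivation:
z_0.005 = 2.576
n = (z×σ/E)² = (2.576×22/2.1)²
n = 728.2802
Round up: n = 729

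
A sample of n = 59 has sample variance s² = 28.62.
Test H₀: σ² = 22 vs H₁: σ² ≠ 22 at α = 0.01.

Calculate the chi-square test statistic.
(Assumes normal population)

Answer: χ² = 75.4527, fail to reject H₀

Derivation:
df = n - 1 = 58
χ² = (n-1)s²/σ₀² = 58×28.62/22 = 75.4527
Critical values: χ²_{0.995,58} = 34.008, χ²_{0.005,58} = 89.477
Rejection region: χ² < 34.008 or χ² > 89.477
Decision: fail to reject H₀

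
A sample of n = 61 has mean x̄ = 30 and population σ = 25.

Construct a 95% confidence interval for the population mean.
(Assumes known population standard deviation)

Confidence level: 95%, α = 0.05
z_0.025 = 1.960
SE = σ/√n = 25/√61 = 3.2009
Margin of error = 1.960 × 3.2009 = 6.2738
CI: x̄ ± margin = 30 ± 6.2738
CI: (23.7262, 36.2738)

Answer: (23.7262, 36.2738)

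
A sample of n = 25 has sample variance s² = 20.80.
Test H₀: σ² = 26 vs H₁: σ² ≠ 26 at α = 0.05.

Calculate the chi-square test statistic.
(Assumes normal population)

df = n - 1 = 24
χ² = (n-1)s²/σ₀² = 24×20.80/26 = 19.2000
Critical values: χ²_{0.975,24} = 12.401, χ²_{0.025,24} = 39.364
Rejection region: χ² < 12.401 or χ² > 39.364
Decision: fail to reject H₀

Answer: χ² = 19.2000, fail to reject H₀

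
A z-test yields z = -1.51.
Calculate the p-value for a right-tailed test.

Answer: p-value ≈ 0.9345

Derivation:
For z = -1.51:
p = P(Z > -1.51) = 1 - Φ(-1.51) = 0.9345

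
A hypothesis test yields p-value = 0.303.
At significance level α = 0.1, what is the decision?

Compare p-value to α:
0.303 ≥ 0.1
Decision: fail to reject H₀

Answer: fail to reject H₀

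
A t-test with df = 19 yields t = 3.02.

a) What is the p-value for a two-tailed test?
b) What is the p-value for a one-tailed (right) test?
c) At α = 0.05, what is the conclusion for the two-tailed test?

Answer: a) 0.0070, b) 0.0035, c) reject H₀

Derivation:
Using t-distribution with df = 19:
a) Two-tailed: p = 2×P(T > 3.02) = 0.0070
b) One-tailed: p = P(T > 3.02) = 0.0035
c) 0.0070 < 0.05, reject H₀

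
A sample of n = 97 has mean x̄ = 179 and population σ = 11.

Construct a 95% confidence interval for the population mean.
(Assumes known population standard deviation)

Confidence level: 95%, α = 0.05
z_0.025 = 1.960
SE = σ/√n = 11/√97 = 1.1169
Margin of error = 1.960 × 1.1169 = 2.1891
CI: x̄ ± margin = 179 ± 2.1891
CI: (176.8109, 181.1891)

Answer: (176.8109, 181.1891)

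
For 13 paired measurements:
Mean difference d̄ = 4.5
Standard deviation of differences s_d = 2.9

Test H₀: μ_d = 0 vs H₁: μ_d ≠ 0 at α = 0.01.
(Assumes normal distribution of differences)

df = n - 1 = 12
SE = s_d/√n = 2.9/√13 = 0.8043
t = d̄/SE = 4.5/0.8043 = 5.5949
Critical value: t_{0.005,12} = ±3.055
p-value ≈ 0.0001
Decision: reject H₀

Answer: t = 5.5949, reject H₀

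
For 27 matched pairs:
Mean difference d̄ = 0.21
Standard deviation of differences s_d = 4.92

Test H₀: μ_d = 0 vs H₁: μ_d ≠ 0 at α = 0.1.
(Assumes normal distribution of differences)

df = n - 1 = 26
SE = s_d/√n = 4.92/√27 = 0.9469
t = d̄/SE = 0.21/0.9469 = 0.2218
Critical value: t_{0.05,26} = ±1.706
p-value ≈ 0.8262
Decision: fail to reject H₀

Answer: t = 0.2218, fail to reject H₀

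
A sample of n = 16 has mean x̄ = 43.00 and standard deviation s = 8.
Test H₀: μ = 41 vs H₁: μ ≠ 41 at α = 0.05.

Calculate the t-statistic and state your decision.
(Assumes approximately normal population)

Answer: t = 1.0000, fail to reject H₀

Derivation:
df = n - 1 = 15
SE = s/√n = 8/√16 = 2.0000
t = (x̄ - μ₀)/SE = (43.00 - 41)/2.0000 = 1.0000
Critical value: t_{0.025,15} = ±2.131
p-value ≈ 0.3332
Decision: fail to reject H₀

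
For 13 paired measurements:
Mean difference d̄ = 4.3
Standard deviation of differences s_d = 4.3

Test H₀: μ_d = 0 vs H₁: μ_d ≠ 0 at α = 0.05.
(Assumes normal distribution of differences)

Answer: t = 3.6056, reject H₀

Derivation:
df = n - 1 = 12
SE = s_d/√n = 4.3/√13 = 1.1926
t = d̄/SE = 4.3/1.1926 = 3.6056
Critical value: t_{0.025,12} = ±2.179
p-value ≈ 0.0036
Decision: reject H₀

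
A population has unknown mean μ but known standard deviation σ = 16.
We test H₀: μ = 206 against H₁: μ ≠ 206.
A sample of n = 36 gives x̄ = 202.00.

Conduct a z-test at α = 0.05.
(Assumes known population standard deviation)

Answer: z = -1.5000, fail to reject H₀

Derivation:
Standard error: SE = σ/√n = 16/√36 = 2.6667
z-statistic: z = (x̄ - μ₀)/SE = (202.00 - 206)/2.6667 = -1.5000
Critical value: ±1.960
p-value = 0.1336
Decision: fail to reject H₀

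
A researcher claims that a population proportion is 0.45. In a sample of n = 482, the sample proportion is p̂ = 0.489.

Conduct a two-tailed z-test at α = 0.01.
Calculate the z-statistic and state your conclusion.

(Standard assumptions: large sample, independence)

H₀: p = 0.45, H₁: p ≠ 0.45
Standard error: SE = √(p₀(1-p₀)/n) = √(0.45×0.55/482) = 0.022660
z-statistic: z = (p̂ - p₀)/SE = (0.489 - 0.45)/0.022660 = 1.7211
Critical value: z_0.005 = ±2.576
p-value = 0.0852
Decision: fail to reject H₀ at α = 0.01

Answer: z = 1.7211, fail to reject H₀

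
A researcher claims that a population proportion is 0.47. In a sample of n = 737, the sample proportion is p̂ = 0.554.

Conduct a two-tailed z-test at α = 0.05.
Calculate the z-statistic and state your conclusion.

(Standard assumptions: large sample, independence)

Answer: z = 4.5689, reject H₀

Derivation:
H₀: p = 0.47, H₁: p ≠ 0.47
Standard error: SE = √(p₀(1-p₀)/n) = √(0.47×0.53/737) = 0.018385
z-statistic: z = (p̂ - p₀)/SE = (0.554 - 0.47)/0.018385 = 4.5689
Critical value: z_0.025 = ±1.960
p-value < 0.0001
Decision: reject H₀ at α = 0.05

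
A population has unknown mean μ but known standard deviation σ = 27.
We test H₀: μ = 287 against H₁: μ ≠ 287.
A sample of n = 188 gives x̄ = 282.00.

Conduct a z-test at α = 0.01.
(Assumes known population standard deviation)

Answer: z = -2.5391, fail to reject H₀

Derivation:
Standard error: SE = σ/√n = 27/√188 = 1.9692
z-statistic: z = (x̄ - μ₀)/SE = (282.00 - 287)/1.9692 = -2.5391
Critical value: ±2.576
p-value = 0.0111
Decision: fail to reject H₀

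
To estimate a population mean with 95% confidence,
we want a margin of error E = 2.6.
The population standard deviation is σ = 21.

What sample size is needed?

Answer: n = 251

Derivation:
z_0.025 = 1.960
n = (z×σ/E)² = (1.960×21/2.6)²
n = 250.6133
Round up: n = 251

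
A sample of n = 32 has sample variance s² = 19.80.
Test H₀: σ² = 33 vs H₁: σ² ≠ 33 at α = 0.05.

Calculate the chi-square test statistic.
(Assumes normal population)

df = n - 1 = 31
χ² = (n-1)s²/σ₀² = 31×19.80/33 = 18.6000
Critical values: χ²_{0.975,31} = 17.539, χ²_{0.025,31} = 48.232
Rejection region: χ² < 17.539 or χ² > 48.232
Decision: fail to reject H₀

Answer: χ² = 18.6000, fail to reject H₀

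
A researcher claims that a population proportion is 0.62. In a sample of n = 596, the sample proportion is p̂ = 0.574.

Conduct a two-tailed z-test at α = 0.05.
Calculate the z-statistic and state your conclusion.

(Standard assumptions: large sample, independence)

H₀: p = 0.62, H₁: p ≠ 0.62
Standard error: SE = √(p₀(1-p₀)/n) = √(0.62×0.38/596) = 0.019882
z-statistic: z = (p̂ - p₀)/SE = (0.574 - 0.62)/0.019882 = -2.3137
Critical value: z_0.025 = ±1.960
p-value = 0.0207
Decision: reject H₀ at α = 0.05

Answer: z = -2.3137, reject H₀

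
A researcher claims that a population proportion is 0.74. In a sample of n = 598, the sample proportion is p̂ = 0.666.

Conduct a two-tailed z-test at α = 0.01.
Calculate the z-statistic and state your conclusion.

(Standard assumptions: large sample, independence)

Answer: z = -4.1256, reject H₀

Derivation:
H₀: p = 0.74, H₁: p ≠ 0.74
Standard error: SE = √(p₀(1-p₀)/n) = √(0.74×0.26/598) = 0.017937
z-statistic: z = (p̂ - p₀)/SE = (0.666 - 0.74)/0.017937 = -4.1256
Critical value: z_0.005 = ±2.576
p-value < 0.0001
Decision: reject H₀ at α = 0.01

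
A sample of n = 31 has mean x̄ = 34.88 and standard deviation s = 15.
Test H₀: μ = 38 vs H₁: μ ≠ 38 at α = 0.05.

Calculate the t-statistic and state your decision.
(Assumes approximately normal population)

Answer: t = -1.1581, fail to reject H₀

Derivation:
df = n - 1 = 30
SE = s/√n = 15/√31 = 2.6941
t = (x̄ - μ₀)/SE = (34.88 - 38)/2.6941 = -1.1581
Critical value: t_{0.025,30} = ±2.042
p-value ≈ 0.2560
Decision: fail to reject H₀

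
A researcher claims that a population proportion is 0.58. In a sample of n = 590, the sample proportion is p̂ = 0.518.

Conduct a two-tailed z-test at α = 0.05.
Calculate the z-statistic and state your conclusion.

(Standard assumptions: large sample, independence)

Answer: z = -3.0513, reject H₀

Derivation:
H₀: p = 0.58, H₁: p ≠ 0.58
Standard error: SE = √(p₀(1-p₀)/n) = √(0.58×0.42/590) = 0.020319
z-statistic: z = (p̂ - p₀)/SE = (0.518 - 0.58)/0.020319 = -3.0513
Critical value: z_0.025 = ±1.960
p-value = 0.0023
Decision: reject H₀ at α = 0.05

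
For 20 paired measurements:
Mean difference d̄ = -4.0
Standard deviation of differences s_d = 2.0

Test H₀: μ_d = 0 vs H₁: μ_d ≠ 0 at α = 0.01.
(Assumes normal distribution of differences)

Answer: t = -8.9445, reject H₀

Derivation:
df = n - 1 = 19
SE = s_d/√n = 2.0/√20 = 0.4472
t = d̄/SE = -4.0/0.4472 = -8.9445
Critical value: t_{0.005,19} = ±2.861
p-value < 0.0001
Decision: reject H₀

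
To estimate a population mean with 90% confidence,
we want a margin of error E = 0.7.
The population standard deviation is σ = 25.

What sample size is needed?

z_0.05 = 1.645
n = (z×σ/E)² = (1.645×25/0.7)²
n = 3451.5625
Round up: n = 3452

Answer: n = 3452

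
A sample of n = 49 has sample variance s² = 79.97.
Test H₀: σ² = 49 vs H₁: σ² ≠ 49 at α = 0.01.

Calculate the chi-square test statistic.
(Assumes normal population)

df = n - 1 = 48
χ² = (n-1)s²/σ₀² = 48×79.97/49 = 78.3380
Critical values: χ²_{0.995,48} = 26.511, χ²_{0.005,48} = 76.969
Rejection region: χ² < 26.511 or χ² > 76.969
Decision: reject H₀

Answer: χ² = 78.3380, reject H₀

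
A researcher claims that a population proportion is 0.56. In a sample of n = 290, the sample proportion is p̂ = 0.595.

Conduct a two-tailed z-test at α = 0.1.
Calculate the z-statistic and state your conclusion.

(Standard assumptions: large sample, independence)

H₀: p = 0.56, H₁: p ≠ 0.56
Standard error: SE = √(p₀(1-p₀)/n) = √(0.56×0.44/290) = 0.029149
z-statistic: z = (p̂ - p₀)/SE = (0.595 - 0.56)/0.029149 = 1.2007
Critical value: z_0.05 = ±1.645
p-value = 0.2299
Decision: fail to reject H₀ at α = 0.1

Answer: z = 1.2007, fail to reject H₀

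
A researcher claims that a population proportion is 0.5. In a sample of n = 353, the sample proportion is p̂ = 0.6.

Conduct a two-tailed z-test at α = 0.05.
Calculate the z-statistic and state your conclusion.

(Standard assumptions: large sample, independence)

Answer: z = 3.7577, reject H₀

Derivation:
H₀: p = 0.5, H₁: p ≠ 0.5
Standard error: SE = √(p₀(1-p₀)/n) = √(0.5×0.5/353) = 0.026612
z-statistic: z = (p̂ - p₀)/SE = (0.6 - 0.5)/0.026612 = 3.7577
Critical value: z_0.025 = ±1.960
p-value = 0.0002
Decision: reject H₀ at α = 0.05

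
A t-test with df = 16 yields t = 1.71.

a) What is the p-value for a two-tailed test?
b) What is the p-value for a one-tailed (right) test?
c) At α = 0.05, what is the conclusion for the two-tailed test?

Using t-distribution with df = 16:
a) Two-tailed: p = 2×P(T > 1.71) = 0.1066
b) One-tailed: p = P(T > 1.71) = 0.0533
c) 0.1066 ≥ 0.05, fail to reject H₀

Answer: a) 0.1066, b) 0.0533, c) fail to reject H₀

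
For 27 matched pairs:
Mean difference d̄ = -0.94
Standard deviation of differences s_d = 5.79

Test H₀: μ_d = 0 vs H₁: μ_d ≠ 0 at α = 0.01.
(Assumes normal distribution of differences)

Answer: t = -0.8436, fail to reject H₀

Derivation:
df = n - 1 = 26
SE = s_d/√n = 5.79/√27 = 1.1143
t = d̄/SE = -0.94/1.1143 = -0.8436
Critical value: t_{0.005,26} = ±2.779
p-value ≈ 0.4066
Decision: fail to reject H₀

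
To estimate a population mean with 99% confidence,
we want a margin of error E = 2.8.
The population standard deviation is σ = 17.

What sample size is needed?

z_0.005 = 2.576
n = (z×σ/E)² = (2.576×17/2.8)²
n = 244.6096
Round up: n = 245

Answer: n = 245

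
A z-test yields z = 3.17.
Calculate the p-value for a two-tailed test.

Answer: p-value ≈ 0.0015

Derivation:
For z = 3.17:
p = 2×P(Z > |3.17|) = 2×(1 - Φ(3.17)) = 0.0015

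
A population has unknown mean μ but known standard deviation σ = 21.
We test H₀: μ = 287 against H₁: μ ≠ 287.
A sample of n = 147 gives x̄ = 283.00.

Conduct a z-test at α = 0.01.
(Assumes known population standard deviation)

Answer: z = -2.3093, fail to reject H₀

Derivation:
Standard error: SE = σ/√n = 21/√147 = 1.7321
z-statistic: z = (x̄ - μ₀)/SE = (283.00 - 287)/1.7321 = -2.3093
Critical value: ±2.576
p-value = 0.0209
Decision: fail to reject H₀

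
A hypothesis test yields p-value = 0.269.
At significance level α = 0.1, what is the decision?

Answer: fail to reject H₀

Derivation:
Compare p-value to α:
0.269 ≥ 0.1
Decision: fail to reject H₀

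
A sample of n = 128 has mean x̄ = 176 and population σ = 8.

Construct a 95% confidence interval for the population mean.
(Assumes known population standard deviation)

Answer: (174.6141, 177.3859)

Derivation:
Confidence level: 95%, α = 0.05
z_0.025 = 1.960
SE = σ/√n = 8/√128 = 0.7071
Margin of error = 1.960 × 0.7071 = 1.3859
CI: x̄ ± margin = 176 ± 1.3859
CI: (174.6141, 177.3859)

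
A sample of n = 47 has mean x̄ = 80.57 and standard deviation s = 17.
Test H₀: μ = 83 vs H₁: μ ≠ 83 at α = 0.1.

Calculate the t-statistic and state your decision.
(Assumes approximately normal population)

df = n - 1 = 46
SE = s/√n = 17/√47 = 2.4797
t = (x̄ - μ₀)/SE = (80.57 - 83)/2.4797 = -0.9800
Critical value: t_{0.05,46} = ±1.679
p-value ≈ 0.3322
Decision: fail to reject H₀

Answer: t = -0.9800, fail to reject H₀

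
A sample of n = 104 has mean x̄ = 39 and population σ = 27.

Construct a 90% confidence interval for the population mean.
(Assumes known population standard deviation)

Answer: (34.6447, 43.3553)

Derivation:
Confidence level: 90%, α = 0.1
z_0.05 = 1.645
SE = σ/√n = 27/√104 = 2.6476
Margin of error = 1.645 × 2.6476 = 4.3553
CI: x̄ ± margin = 39 ± 4.3553
CI: (34.6447, 43.3553)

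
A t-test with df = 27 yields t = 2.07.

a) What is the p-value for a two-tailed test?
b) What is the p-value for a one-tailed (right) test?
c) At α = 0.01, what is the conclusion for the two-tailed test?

Using t-distribution with df = 27:
a) Two-tailed: p = 2×P(T > 2.07) = 0.0481
b) One-tailed: p = P(T > 2.07) = 0.0241
c) 0.0481 ≥ 0.01, fail to reject H₀

Answer: a) 0.0481, b) 0.0241, c) fail to reject H₀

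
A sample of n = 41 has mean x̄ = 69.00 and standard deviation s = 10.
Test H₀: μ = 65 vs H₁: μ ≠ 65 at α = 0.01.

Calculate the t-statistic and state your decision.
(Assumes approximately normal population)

df = n - 1 = 40
SE = s/√n = 10/√41 = 1.5617
t = (x̄ - μ₀)/SE = (69.00 - 65)/1.5617 = 2.5613
Critical value: t_{0.005,40} = ±2.704
p-value ≈ 0.0143
Decision: fail to reject H₀

Answer: t = 2.5613, fail to reject H₀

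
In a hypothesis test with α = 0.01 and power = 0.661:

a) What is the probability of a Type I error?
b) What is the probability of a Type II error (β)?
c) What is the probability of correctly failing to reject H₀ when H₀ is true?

a) Type I error probability = α = 0.01
b) Power = P(reject H₀ | H₁ true) = 1 - β = 0.661, so Type II error probability = β = 1 - Power = 0.339
c) P(fail to reject H₀ | H₀ true) = 1 - α = 0.99

Answer: a) 0.01, b) 0.339, c) 0.99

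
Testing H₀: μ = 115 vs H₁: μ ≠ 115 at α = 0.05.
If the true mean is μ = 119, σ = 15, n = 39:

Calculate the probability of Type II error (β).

SE = σ/√n = 15/√39 = 2.4019
Critical values: μ₀ ± z_0.025×SE = 115 ± 1.960×2.4019
Acceptance region: (110.2923, 119.7077)
Under H₁ (μ = 119): z_high = (119.7077 - 119)/2.4019 = 0.2946, z_low = (110.2923 - 119)/2.4019 = -3.6253
β = P(not reject | H₁) = Φ(0.2946) - Φ(-3.6253) ≈ 0.6157

Answer: β ≈ 0.6157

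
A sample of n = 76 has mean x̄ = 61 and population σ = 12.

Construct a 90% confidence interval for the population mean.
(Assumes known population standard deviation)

Answer: (58.7357, 63.2643)

Derivation:
Confidence level: 90%, α = 0.1
z_0.05 = 1.645
SE = σ/√n = 12/√76 = 1.3765
Margin of error = 1.645 × 1.3765 = 2.2643
CI: x̄ ± margin = 61 ± 2.2643
CI: (58.7357, 63.2643)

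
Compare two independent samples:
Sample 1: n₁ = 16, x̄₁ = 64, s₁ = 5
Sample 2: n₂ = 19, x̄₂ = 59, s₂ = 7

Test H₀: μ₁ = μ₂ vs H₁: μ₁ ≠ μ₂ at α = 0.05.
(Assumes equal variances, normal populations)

Pooled variance: s²_p = [15×5² + 18×7²]/(33) = 38.0909
s_p = 6.1718
SE = s_p×√(1/n₁ + 1/n₂) = 6.1718×√(1/16 + 1/19) = 2.0942
t = (x̄₁ - x̄₂)/SE = (64 - 59)/2.0942 = 2.3875
df = 33, t-critical = ±2.035
Decision: reject H₀

Answer: t = 2.3875, reject H₀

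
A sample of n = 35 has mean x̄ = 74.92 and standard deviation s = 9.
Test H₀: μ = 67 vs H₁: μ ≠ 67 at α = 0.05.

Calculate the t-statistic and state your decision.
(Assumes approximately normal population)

Answer: t = 5.2061, reject H₀

Derivation:
df = n - 1 = 34
SE = s/√n = 9/√35 = 1.5213
t = (x̄ - μ₀)/SE = (74.92 - 67)/1.5213 = 5.2061
Critical value: t_{0.025,34} = ±2.032
p-value < 0.0001
Decision: reject H₀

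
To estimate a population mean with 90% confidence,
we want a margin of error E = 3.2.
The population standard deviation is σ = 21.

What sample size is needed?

z_0.05 = 1.645
n = (z×σ/E)² = (1.645×21/3.2)²
n = 116.5388
Round up: n = 117

Answer: n = 117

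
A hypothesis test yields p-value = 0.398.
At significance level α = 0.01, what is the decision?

Answer: fail to reject H₀

Derivation:
Compare p-value to α:
0.398 ≥ 0.01
Decision: fail to reject H₀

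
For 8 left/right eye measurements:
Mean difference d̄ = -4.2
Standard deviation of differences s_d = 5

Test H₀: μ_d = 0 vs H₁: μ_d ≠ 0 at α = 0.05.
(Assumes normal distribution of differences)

Answer: t = -2.3758, reject H₀

Derivation:
df = n - 1 = 7
SE = s_d/√n = 5/√8 = 1.7678
t = d̄/SE = -4.2/1.7678 = -2.3758
Critical value: t_{0.025,7} = ±2.365
p-value ≈ 0.0492
Decision: reject H₀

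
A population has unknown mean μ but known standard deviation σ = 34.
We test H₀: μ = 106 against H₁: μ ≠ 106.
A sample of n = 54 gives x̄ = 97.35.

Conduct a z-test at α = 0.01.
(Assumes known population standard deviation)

Standard error: SE = σ/√n = 34/√54 = 4.6268
z-statistic: z = (x̄ - μ₀)/SE = (97.35 - 106)/4.6268 = -1.8695
Critical value: ±2.576
p-value = 0.0616
Decision: fail to reject H₀

Answer: z = -1.8695, fail to reject H₀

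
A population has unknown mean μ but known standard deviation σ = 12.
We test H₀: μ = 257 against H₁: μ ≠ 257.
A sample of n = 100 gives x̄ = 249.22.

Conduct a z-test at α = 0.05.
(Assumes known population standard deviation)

Answer: z = -6.4833, reject H₀

Derivation:
Standard error: SE = σ/√n = 12/√100 = 1.2000
z-statistic: z = (x̄ - μ₀)/SE = (249.22 - 257)/1.2000 = -6.4833
Critical value: ±1.960
p-value < 0.0001
Decision: reject H₀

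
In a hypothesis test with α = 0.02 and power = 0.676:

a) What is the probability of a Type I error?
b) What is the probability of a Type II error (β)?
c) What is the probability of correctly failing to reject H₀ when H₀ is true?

Answer: a) 0.02, b) 0.324, c) 0.98

Derivation:
a) Type I error probability = α = 0.02
b) Power = P(reject H₀ | H₁ true) = 1 - β = 0.676, so Type II error probability = β = 1 - Power = 0.324
c) P(fail to reject H₀ | H₀ true) = 1 - α = 0.98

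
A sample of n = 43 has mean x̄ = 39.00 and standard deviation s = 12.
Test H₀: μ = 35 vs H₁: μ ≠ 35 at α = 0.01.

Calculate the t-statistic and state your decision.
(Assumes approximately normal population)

df = n - 1 = 42
SE = s/√n = 12/√43 = 1.8300
t = (x̄ - μ₀)/SE = (39.00 - 35)/1.8300 = 2.1858
Critical value: t_{0.005,42} = ±2.698
p-value ≈ 0.0345
Decision: fail to reject H₀

Answer: t = 2.1858, fail to reject H₀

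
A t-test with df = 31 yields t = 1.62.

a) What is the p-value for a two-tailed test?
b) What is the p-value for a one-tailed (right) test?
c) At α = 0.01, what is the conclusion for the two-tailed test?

Answer: a) 0.1154, b) 0.0577, c) fail to reject H₀

Derivation:
Using t-distribution with df = 31:
a) Two-tailed: p = 2×P(T > 1.62) = 0.1154
b) One-tailed: p = P(T > 1.62) = 0.0577
c) 0.1154 ≥ 0.01, fail to reject H₀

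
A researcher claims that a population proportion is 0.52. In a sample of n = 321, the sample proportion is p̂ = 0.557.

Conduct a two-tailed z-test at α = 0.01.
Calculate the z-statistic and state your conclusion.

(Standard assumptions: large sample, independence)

Answer: z = 1.3269, fail to reject H₀

Derivation:
H₀: p = 0.52, H₁: p ≠ 0.52
Standard error: SE = √(p₀(1-p₀)/n) = √(0.52×0.48/321) = 0.027885
z-statistic: z = (p̂ - p₀)/SE = (0.557 - 0.52)/0.027885 = 1.3269
Critical value: z_0.005 = ±2.576
p-value = 0.1845
Decision: fail to reject H₀ at α = 0.01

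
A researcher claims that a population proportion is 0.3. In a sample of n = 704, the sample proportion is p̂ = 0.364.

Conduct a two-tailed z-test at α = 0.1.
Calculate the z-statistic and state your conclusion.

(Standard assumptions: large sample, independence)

Answer: z = 3.7056, reject H₀

Derivation:
H₀: p = 0.3, H₁: p ≠ 0.3
Standard error: SE = √(p₀(1-p₀)/n) = √(0.3×0.7/704) = 0.017271
z-statistic: z = (p̂ - p₀)/SE = (0.364 - 0.3)/0.017271 = 3.7056
Critical value: z_0.05 = ±1.645
p-value = 0.0002
Decision: reject H₀ at α = 0.1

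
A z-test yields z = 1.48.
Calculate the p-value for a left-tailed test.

For z = 1.48:
p = P(Z < 1.48) = Φ(1.48) = 0.9306

Answer: p-value ≈ 0.9306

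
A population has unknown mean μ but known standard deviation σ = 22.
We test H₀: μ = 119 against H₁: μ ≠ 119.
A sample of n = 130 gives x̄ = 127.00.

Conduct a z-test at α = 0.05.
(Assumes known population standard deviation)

Standard error: SE = σ/√n = 22/√130 = 1.9295
z-statistic: z = (x̄ - μ₀)/SE = (127.00 - 119)/1.9295 = 4.1462
Critical value: ±1.960
p-value < 0.0001
Decision: reject H₀

Answer: z = 4.1462, reject H₀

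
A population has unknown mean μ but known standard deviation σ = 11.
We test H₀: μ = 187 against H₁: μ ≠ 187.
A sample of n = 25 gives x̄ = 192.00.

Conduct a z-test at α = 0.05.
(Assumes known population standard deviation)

Standard error: SE = σ/√n = 11/√25 = 2.2000
z-statistic: z = (x̄ - μ₀)/SE = (192.00 - 187)/2.2000 = 2.2727
Critical value: ±1.960
p-value = 0.0230
Decision: reject H₀

Answer: z = 2.2727, reject H₀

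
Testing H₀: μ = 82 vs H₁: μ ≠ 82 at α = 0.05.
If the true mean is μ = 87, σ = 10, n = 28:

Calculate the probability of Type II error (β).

SE = σ/√n = 10/√28 = 1.8898
Critical values: μ₀ ± z_0.025×SE = 82 ± 1.960×1.8898
Acceptance region: (78.2960, 85.7040)
Under H₁ (μ = 87): z_high = (85.7040 - 87)/1.8898 = -0.6858, z_low = (78.2960 - 87)/1.8898 = -4.6058
β = P(not reject | H₁) = Φ(-0.6858) - Φ(-4.6058) ≈ 0.2464

Answer: β ≈ 0.2464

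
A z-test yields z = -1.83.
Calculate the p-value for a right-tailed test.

For z = -1.83:
p = P(Z > -1.83) = 1 - Φ(-1.83) = 0.9664

Answer: p-value ≈ 0.9664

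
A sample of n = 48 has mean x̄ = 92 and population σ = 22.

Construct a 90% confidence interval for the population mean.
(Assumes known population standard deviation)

Confidence level: 90%, α = 0.1
z_0.05 = 1.645
SE = σ/√n = 22/√48 = 3.1754
Margin of error = 1.645 × 3.1754 = 5.2235
CI: x̄ ± margin = 92 ± 5.2235
CI: (86.7765, 97.2235)

Answer: (86.7765, 97.2235)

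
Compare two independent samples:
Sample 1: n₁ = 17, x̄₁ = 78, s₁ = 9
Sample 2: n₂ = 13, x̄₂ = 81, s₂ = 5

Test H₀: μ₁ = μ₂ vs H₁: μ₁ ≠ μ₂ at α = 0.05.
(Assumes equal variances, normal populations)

Pooled variance: s²_p = [16×9² + 12×5²]/(28) = 57.0000
s_p = 7.5498
SE = s_p×√(1/n₁ + 1/n₂) = 7.5498×√(1/17 + 1/13) = 2.7816
t = (x̄₁ - x̄₂)/SE = (78 - 81)/2.7816 = -1.0785
df = 28, t-critical = ±2.048
Decision: fail to reject H₀

Answer: t = -1.0785, fail to reject H₀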